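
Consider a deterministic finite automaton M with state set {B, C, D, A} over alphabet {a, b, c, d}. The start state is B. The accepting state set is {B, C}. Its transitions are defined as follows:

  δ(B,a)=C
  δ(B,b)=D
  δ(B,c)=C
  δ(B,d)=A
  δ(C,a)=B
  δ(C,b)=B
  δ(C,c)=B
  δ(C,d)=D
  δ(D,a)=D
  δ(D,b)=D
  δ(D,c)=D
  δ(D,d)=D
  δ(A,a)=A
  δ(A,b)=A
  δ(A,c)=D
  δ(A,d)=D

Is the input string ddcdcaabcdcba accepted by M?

No

B → A → D → D → D → D → D → D → D → D → D → D → D → D
End state D is not accepting.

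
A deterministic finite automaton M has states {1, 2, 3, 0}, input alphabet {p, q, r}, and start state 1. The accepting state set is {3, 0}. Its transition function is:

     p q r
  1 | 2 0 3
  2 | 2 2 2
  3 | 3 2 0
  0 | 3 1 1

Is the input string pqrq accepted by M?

1 → 2 → 2 → 2 → 2
End state 2 is not accepting.

No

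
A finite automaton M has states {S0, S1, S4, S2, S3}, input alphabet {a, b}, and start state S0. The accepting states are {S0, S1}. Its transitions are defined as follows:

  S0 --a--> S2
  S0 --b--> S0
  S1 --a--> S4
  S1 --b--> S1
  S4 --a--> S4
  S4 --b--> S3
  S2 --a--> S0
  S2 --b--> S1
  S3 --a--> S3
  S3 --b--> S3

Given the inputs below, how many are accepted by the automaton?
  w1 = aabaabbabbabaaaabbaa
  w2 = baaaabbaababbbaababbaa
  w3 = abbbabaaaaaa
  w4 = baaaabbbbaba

0

w1: S0 → S2 → S0 → S0 → S2 → S0 → S0 → S0 → S2 → S1 → S1 → S4 → S3 → S3 → S3 → S3 → S3 → S3 → S3 → S3 → S3  → end S3, rejected
w2: S0 → S0 → S2 → S0 → S2 → S0 → S0 → S0 → S2 → S0 → S0 → S2 → S1 → S1 → S1 → S4 → S4 → S3 → S3 → S3 → S3 → S3 → S3  → end S3, rejected
w3: S0 → S2 → S1 → S1 → S1 → S4 → S3 → S3 → S3 → S3 → S3 → S3 → S3  → end S3, rejected
w4: S0 → S0 → S2 → S0 → S2 → S0 → S0 → S0 → S0 → S0 → S2 → S1 → S4  → end S4, rejected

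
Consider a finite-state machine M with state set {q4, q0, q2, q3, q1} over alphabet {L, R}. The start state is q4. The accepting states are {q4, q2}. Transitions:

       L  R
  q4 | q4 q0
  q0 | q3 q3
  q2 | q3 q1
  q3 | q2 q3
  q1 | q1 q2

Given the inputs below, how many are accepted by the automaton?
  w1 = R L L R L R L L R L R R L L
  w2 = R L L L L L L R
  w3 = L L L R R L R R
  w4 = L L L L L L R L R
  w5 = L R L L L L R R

w1:
  start at q4
  read 'R': q4 → q0
  read 'L': q0 → q3
  read 'L': q3 → q2
  read 'R': q2 → q1
  read 'L': q1 → q1
  read 'R': q1 → q2
  read 'L': q2 → q3
  read 'L': q3 → q2
  read 'R': q2 → q1
  read 'L': q1 → q1
  read 'R': q1 → q2
  read 'R': q2 → q1
  read 'L': q1 → q1
  read 'L': q1 → q1
  end q1, rejected
w2:
  start at q4
  read 'R': q4 → q0
  read 'L': q0 → q3
  read 'L': q3 → q2
  read 'L': q2 → q3
  read 'L': q3 → q2
  read 'L': q2 → q3
  read 'L': q3 → q2
  read 'R': q2 → q1
  end q1, rejected
w3:
  start at q4
  read 'L': q4 → q4
  read 'L': q4 → q4
  read 'L': q4 → q4
  read 'R': q4 → q0
  read 'R': q0 → q3
  read 'L': q3 → q2
  read 'R': q2 → q1
  read 'R': q1 → q2
  end q2, accepted
w4:
  start at q4
  read 'L': q4 → q4
  read 'L': q4 → q4
  read 'L': q4 → q4
  read 'L': q4 → q4
  read 'L': q4 → q4
  read 'L': q4 → q4
  read 'R': q4 → q0
  read 'L': q0 → q3
  read 'R': q3 → q3
  end q3, rejected
w5:
  start at q4
  read 'L': q4 → q4
  read 'R': q4 → q0
  read 'L': q0 → q3
  read 'L': q3 → q2
  read 'L': q2 → q3
  read 'L': q3 → q2
  read 'R': q2 → q1
  read 'R': q1 → q2
  end q2, accepted

2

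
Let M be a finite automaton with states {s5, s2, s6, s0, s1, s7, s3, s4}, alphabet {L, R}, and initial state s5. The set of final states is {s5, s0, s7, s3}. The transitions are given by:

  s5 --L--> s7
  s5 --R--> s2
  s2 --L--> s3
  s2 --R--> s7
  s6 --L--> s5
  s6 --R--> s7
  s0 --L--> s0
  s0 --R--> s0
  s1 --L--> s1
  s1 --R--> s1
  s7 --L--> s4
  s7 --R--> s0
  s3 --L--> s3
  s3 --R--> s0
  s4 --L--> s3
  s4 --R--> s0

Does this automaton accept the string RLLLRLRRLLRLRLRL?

Yes

Trace: s5 -R-> s2 -L-> s3 -L-> s3 -L-> s3 -R-> s0 -L-> s0 -R-> s0 -R-> s0 -L-> s0 -L-> s0 -R-> s0 -L-> s0 -R-> s0 -L-> s0 -R-> s0 -L-> s0
End state s0 is accepting.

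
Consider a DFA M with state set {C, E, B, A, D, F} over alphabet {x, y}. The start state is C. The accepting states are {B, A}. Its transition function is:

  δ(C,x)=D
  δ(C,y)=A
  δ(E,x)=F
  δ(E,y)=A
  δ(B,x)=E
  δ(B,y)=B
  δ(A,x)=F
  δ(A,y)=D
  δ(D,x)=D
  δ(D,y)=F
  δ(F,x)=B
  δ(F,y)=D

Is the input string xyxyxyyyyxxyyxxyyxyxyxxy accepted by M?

start at C
read 'x': C → D
read 'y': D → F
read 'x': F → B
read 'y': B → B
read 'x': B → E
read 'y': E → A
read 'y': A → D
read 'y': D → F
read 'y': F → D
read 'x': D → D
read 'x': D → D
read 'y': D → F
read 'y': F → D
read 'x': D → D
read 'x': D → D
read 'y': D → F
read 'y': F → D
read 'x': D → D
read 'y': D → F
read 'x': F → B
read 'y': B → B
read 'x': B → E
read 'x': E → F
read 'y': F → D
End state D is not accepting.

No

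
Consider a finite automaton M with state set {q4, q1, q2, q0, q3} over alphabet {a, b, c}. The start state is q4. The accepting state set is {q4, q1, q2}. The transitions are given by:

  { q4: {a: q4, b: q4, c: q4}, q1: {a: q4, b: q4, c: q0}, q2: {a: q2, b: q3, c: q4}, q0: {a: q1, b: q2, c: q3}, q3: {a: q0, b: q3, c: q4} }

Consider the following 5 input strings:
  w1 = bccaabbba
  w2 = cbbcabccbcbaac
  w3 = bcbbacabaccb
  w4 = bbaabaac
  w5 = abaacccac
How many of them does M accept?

5

w1: q4 → q4 → q4 → q4 → q4 → q4 → q4 → q4 → q4 → q4  → end q4, accepted
w2: q4 → q4 → q4 → q4 → q4 → q4 → q4 → q4 → q4 → q4 → q4 → q4 → q4 → q4 → q4  → end q4, accepted
w3: q4 → q4 → q4 → q4 → q4 → q4 → q4 → q4 → q4 → q4 → q4 → q4 → q4  → end q4, accepted
w4: q4 → q4 → q4 → q4 → q4 → q4 → q4 → q4 → q4  → end q4, accepted
w5: q4 → q4 → q4 → q4 → q4 → q4 → q4 → q4 → q4 → q4  → end q4, accepted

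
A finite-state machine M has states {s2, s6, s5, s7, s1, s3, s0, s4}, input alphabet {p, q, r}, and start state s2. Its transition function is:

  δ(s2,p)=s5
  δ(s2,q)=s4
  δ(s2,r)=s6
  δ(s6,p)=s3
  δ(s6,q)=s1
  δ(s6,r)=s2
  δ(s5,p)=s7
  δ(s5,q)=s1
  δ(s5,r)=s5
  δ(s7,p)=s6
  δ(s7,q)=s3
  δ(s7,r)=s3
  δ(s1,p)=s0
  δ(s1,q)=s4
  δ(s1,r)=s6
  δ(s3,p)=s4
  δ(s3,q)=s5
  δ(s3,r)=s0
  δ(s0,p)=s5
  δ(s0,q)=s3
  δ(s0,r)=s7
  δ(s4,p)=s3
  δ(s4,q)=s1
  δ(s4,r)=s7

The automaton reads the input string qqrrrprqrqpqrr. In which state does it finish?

s2

start at s2
read 'q': s2 → s4
read 'q': s4 → s1
read 'r': s1 → s6
read 'r': s6 → s2
read 'r': s2 → s6
read 'p': s6 → s3
read 'r': s3 → s0
read 'q': s0 → s3
read 'r': s3 → s0
read 'q': s0 → s3
read 'p': s3 → s4
read 'q': s4 → s1
read 'r': s1 → s6
read 'r': s6 → s2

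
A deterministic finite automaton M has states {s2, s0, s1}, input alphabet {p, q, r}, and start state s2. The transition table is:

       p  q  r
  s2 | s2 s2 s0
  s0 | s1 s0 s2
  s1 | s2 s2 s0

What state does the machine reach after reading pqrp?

s1

s2 → s2 → s2 → s0 → s1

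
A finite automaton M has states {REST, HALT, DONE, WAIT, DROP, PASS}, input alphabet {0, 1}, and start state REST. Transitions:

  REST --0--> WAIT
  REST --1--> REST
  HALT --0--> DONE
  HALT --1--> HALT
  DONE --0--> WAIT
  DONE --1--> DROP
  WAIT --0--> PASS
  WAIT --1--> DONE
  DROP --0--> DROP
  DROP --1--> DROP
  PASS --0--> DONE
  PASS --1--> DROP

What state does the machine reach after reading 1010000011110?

Trace: REST -1-> REST -0-> WAIT -1-> DONE -0-> WAIT -0-> PASS -0-> DONE -0-> WAIT -0-> PASS -1-> DROP -1-> DROP -1-> DROP -1-> DROP -0-> DROP

DROP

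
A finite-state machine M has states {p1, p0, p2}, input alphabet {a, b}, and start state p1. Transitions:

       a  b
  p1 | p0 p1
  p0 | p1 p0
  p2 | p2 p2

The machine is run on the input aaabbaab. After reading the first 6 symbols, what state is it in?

Trace: p1 -a-> p0 -a-> p1 -a-> p0 -b-> p0 -b-> p0 -a-> p1
After 6 symbols: p1.

p1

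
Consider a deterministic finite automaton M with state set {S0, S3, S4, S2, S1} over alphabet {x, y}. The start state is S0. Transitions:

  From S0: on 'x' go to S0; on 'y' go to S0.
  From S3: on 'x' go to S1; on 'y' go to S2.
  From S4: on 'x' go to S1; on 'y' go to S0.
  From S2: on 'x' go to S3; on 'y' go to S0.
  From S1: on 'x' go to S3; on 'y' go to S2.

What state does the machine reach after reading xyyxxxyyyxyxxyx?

S0 → S0 → S0 → S0 → S0 → S0 → S0 → S0 → S0 → S0 → S0 → S0 → S0 → S0 → S0 → S0

S0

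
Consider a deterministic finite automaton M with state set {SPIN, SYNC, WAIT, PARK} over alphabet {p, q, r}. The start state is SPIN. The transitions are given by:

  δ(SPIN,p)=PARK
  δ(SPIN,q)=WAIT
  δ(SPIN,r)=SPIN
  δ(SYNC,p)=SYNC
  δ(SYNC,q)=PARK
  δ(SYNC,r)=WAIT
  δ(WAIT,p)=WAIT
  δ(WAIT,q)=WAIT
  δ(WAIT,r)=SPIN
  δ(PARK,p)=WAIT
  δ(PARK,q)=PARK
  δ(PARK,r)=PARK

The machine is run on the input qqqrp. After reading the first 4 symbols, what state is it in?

Trace: SPIN -q-> WAIT -q-> WAIT -q-> WAIT -r-> SPIN
After 4 symbols: SPIN.

SPIN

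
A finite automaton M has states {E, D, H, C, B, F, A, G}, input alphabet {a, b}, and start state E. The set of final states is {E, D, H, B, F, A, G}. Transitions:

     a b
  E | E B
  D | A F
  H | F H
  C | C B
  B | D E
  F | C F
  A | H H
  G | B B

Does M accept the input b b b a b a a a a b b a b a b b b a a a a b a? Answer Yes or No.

start at E
read 'b': E → B
read 'b': B → E
read 'b': E → B
read 'a': B → D
read 'b': D → F
read 'a': F → C
read 'a': C → C
read 'a': C → C
read 'a': C → C
read 'b': C → B
read 'b': B → E
read 'a': E → E
read 'b': E → B
read 'a': B → D
read 'b': D → F
read 'b': F → F
read 'b': F → F
read 'a': F → C
read 'a': C → C
read 'a': C → C
read 'a': C → C
read 'b': C → B
read 'a': B → D
End state D is accepting.

Yes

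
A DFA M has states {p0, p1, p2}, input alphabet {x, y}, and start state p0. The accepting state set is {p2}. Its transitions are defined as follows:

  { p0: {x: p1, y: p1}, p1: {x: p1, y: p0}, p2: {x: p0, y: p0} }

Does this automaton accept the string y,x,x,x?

No

p0 → p1 → p1 → p1 → p1
End state p1 is not accepting.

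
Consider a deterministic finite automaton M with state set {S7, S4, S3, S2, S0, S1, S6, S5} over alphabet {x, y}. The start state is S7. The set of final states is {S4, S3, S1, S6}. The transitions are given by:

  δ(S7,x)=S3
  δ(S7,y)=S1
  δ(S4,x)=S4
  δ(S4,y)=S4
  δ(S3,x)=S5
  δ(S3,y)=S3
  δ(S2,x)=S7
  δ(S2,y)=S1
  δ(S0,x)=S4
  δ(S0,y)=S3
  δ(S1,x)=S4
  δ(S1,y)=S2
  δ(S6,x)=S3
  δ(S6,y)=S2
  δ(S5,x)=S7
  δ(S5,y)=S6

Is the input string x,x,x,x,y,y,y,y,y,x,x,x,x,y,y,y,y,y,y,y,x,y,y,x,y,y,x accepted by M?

Yes

start at S7
read 'x': S7 → S3
read 'x': S3 → S5
read 'x': S5 → S7
read 'x': S7 → S3
read 'y': S3 → S3
read 'y': S3 → S3
read 'y': S3 → S3
read 'y': S3 → S3
read 'y': S3 → S3
read 'x': S3 → S5
read 'x': S5 → S7
read 'x': S7 → S3
read 'x': S3 → S5
read 'y': S5 → S6
read 'y': S6 → S2
read 'y': S2 → S1
read 'y': S1 → S2
read 'y': S2 → S1
read 'y': S1 → S2
read 'y': S2 → S1
read 'x': S1 → S4
read 'y': S4 → S4
read 'y': S4 → S4
read 'x': S4 → S4
read 'y': S4 → S4
read 'y': S4 → S4
read 'x': S4 → S4
End state S4 is accepting.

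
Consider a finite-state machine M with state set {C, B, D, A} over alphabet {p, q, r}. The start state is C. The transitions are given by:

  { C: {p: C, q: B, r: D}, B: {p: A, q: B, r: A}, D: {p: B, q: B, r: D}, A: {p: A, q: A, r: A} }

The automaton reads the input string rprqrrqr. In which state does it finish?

A

start at C
read 'r': C → D
read 'p': D → B
read 'r': B → A
read 'q': A → A
read 'r': A → A
read 'r': A → A
read 'q': A → A
read 'r': A → A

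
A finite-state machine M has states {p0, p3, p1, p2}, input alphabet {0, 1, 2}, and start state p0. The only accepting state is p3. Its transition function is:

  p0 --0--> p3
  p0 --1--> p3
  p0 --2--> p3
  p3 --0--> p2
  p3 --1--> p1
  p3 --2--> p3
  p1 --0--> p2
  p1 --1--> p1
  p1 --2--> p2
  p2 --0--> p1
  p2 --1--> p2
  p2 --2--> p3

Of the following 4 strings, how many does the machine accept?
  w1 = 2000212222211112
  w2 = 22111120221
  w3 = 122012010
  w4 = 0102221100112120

0

w1: Trace: p0 -2-> p3 -0-> p2 -0-> p1 -0-> p2 -2-> p3 -1-> p1 -2-> p2 -2-> p3 -2-> p3 -2-> p3 -2-> p3 -1-> p1 -1-> p1 -1-> p1 -1-> p1 -2-> p2  → end p2, rejected
w2: Trace: p0 -2-> p3 -2-> p3 -1-> p1 -1-> p1 -1-> p1 -1-> p1 -2-> p2 -0-> p1 -2-> p2 -2-> p3 -1-> p1  → end p1, rejected
w3: Trace: p0 -1-> p3 -2-> p3 -2-> p3 -0-> p2 -1-> p2 -2-> p3 -0-> p2 -1-> p2 -0-> p1  → end p1, rejected
w4: Trace: p0 -0-> p3 -1-> p1 -0-> p2 -2-> p3 -2-> p3 -2-> p3 -1-> p1 -1-> p1 -0-> p2 -0-> p1 -1-> p1 -1-> p1 -2-> p2 -1-> p2 -2-> p3 -0-> p2  → end p2, rejected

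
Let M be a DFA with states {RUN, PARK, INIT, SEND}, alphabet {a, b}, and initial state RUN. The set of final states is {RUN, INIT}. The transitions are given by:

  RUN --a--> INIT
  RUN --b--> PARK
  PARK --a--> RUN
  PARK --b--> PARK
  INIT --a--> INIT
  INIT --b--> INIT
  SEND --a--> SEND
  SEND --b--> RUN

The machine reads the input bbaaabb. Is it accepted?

Trace: RUN -b-> PARK -b-> PARK -a-> RUN -a-> INIT -a-> INIT -b-> INIT -b-> INIT
End state INIT is accepting.

Yes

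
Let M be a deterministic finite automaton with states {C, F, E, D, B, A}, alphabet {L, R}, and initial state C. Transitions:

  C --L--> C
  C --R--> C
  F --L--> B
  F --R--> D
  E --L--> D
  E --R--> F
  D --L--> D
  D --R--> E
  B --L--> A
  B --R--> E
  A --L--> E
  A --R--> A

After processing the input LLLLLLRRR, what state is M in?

Trace: C -L-> C -L-> C -L-> C -L-> C -L-> C -L-> C -R-> C -R-> C -R-> C

C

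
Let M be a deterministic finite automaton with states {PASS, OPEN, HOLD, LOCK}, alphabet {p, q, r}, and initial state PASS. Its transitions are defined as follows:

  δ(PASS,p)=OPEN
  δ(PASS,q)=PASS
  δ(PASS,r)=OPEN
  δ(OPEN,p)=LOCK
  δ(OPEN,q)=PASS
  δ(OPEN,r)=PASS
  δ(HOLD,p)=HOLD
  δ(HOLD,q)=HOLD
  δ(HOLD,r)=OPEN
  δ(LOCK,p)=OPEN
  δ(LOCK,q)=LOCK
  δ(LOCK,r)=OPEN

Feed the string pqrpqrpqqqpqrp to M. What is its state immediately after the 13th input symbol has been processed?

PASS → OPEN → PASS → OPEN → LOCK → LOCK → OPEN → LOCK → LOCK → LOCK → LOCK → OPEN → PASS → OPEN
After 13 symbols: OPEN.

OPEN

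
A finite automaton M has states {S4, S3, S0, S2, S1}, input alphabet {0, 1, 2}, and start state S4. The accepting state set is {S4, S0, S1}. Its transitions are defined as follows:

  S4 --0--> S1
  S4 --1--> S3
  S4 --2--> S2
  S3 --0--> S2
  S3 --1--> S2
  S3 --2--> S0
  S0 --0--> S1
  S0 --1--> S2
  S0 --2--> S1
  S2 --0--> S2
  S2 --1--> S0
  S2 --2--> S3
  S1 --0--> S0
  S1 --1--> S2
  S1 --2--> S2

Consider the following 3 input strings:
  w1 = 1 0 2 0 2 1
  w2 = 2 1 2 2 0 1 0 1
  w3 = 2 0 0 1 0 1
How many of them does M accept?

0

w1: S4 → S3 → S2 → S3 → S2 → S3 → S2  → end S2, rejected
w2: S4 → S2 → S0 → S1 → S2 → S2 → S0 → S1 → S2  → end S2, rejected
w3: S4 → S2 → S2 → S2 → S0 → S1 → S2  → end S2, rejected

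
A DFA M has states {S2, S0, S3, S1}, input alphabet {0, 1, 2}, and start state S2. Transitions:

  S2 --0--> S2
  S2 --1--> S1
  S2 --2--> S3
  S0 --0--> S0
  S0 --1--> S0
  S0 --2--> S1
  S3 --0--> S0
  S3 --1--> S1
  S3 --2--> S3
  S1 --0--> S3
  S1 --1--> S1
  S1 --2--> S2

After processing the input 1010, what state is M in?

S3

Trace: S2 -1-> S1 -0-> S3 -1-> S1 -0-> S3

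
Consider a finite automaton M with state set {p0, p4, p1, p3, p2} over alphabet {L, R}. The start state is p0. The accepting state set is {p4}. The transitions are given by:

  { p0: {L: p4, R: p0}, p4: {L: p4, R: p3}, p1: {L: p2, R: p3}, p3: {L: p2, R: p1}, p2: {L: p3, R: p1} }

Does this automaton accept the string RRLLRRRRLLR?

No

p0 → p0 → p0 → p4 → p4 → p3 → p1 → p3 → p1 → p2 → p3 → p1
End state p1 is not accepting.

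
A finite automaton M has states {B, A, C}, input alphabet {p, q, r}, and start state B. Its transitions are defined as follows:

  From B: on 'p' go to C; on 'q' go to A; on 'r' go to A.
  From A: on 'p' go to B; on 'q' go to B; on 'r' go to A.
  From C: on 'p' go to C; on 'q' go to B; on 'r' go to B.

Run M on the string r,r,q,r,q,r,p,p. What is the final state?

Trace: B -r-> A -r-> A -q-> B -r-> A -q-> B -r-> A -p-> B -p-> C

C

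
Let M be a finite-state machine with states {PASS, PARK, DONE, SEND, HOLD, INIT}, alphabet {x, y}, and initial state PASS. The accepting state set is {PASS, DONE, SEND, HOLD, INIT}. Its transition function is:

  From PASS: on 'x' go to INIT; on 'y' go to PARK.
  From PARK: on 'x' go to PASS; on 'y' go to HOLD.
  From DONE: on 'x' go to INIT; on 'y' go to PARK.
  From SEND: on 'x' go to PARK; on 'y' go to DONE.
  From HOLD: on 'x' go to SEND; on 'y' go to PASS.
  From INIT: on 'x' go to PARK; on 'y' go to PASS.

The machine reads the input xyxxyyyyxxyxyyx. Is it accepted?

Yes

start at PASS
read 'x': PASS → INIT
read 'y': INIT → PASS
read 'x': PASS → INIT
read 'x': INIT → PARK
read 'y': PARK → HOLD
read 'y': HOLD → PASS
read 'y': PASS → PARK
read 'y': PARK → HOLD
read 'x': HOLD → SEND
read 'x': SEND → PARK
read 'y': PARK → HOLD
read 'x': HOLD → SEND
read 'y': SEND → DONE
read 'y': DONE → PARK
read 'x': PARK → PASS
End state PASS is accepting.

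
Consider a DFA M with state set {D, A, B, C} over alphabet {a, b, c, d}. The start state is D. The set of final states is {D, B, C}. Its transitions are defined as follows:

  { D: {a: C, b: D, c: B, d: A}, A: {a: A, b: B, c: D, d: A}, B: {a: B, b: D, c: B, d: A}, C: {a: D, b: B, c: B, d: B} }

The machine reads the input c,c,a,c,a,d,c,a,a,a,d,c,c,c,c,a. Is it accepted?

Yes

D → B → B → B → B → B → A → D → C → D → C → B → B → B → B → B → B
End state B is accepting.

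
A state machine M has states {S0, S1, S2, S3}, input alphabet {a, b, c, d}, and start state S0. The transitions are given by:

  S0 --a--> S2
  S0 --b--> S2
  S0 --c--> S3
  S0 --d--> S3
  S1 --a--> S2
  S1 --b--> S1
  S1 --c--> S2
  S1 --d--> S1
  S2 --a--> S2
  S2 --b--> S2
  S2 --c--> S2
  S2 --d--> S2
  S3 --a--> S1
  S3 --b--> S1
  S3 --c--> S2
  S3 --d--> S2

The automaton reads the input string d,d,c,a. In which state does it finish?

S2

Trace: S0 -d-> S3 -d-> S2 -c-> S2 -a-> S2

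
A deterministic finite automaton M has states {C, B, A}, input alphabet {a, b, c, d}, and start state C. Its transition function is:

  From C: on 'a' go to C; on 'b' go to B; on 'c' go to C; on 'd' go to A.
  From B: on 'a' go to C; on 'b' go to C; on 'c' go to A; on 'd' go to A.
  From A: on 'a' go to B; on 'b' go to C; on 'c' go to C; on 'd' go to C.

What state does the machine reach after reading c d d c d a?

start at C
read 'c': C → C
read 'd': C → A
read 'd': A → C
read 'c': C → C
read 'd': C → A
read 'a': A → B

B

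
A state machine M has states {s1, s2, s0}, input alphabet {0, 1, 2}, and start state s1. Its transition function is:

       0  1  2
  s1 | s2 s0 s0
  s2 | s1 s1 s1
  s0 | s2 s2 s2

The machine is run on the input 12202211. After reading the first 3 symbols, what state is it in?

Trace: s1 -1-> s0 -2-> s2 -2-> s1
After 3 symbols: s1.

s1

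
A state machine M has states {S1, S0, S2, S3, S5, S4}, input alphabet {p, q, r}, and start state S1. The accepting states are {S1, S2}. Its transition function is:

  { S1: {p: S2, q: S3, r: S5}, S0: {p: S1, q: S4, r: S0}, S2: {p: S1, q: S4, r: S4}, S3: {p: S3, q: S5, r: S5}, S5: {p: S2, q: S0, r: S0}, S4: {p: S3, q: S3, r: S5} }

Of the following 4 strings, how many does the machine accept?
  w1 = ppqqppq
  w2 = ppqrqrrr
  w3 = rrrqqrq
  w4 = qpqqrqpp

0

w1:
  start at S1
  read 'p': S1 → S2
  read 'p': S2 → S1
  read 'q': S1 → S3
  read 'q': S3 → S5
  read 'p': S5 → S2
  read 'p': S2 → S1
  read 'q': S1 → S3
  end S3, rejected
w2:
  start at S1
  read 'p': S1 → S2
  read 'p': S2 → S1
  read 'q': S1 → S3
  read 'r': S3 → S5
  read 'q': S5 → S0
  read 'r': S0 → S0
  read 'r': S0 → S0
  read 'r': S0 → S0
  end S0, rejected
w3:
  start at S1
  read 'r': S1 → S5
  read 'r': S5 → S0
  read 'r': S0 → S0
  read 'q': S0 → S4
  read 'q': S4 → S3
  read 'r': S3 → S5
  read 'q': S5 → S0
  end S0, rejected
w4:
  start at S1
  read 'q': S1 → S3
  read 'p': S3 → S3
  read 'q': S3 → S5
  read 'q': S5 → S0
  read 'r': S0 → S0
  read 'q': S0 → S4
  read 'p': S4 → S3
  read 'p': S3 → S3
  end S3, rejected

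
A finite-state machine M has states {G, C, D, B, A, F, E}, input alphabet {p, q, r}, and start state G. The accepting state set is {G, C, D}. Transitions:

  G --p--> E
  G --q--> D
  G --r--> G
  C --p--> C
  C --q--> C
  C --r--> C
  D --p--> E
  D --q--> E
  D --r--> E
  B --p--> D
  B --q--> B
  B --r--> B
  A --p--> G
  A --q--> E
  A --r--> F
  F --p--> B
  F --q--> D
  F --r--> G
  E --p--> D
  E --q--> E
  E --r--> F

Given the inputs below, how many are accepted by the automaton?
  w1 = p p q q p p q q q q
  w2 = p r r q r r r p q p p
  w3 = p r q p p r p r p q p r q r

0

w1: Trace: G -p-> E -p-> D -q-> E -q-> E -p-> D -p-> E -q-> E -q-> E -q-> E -q-> E  → end E, rejected
w2: Trace: G -p-> E -r-> F -r-> G -q-> D -r-> E -r-> F -r-> G -p-> E -q-> E -p-> D -p-> E  → end E, rejected
w3: Trace: G -p-> E -r-> F -q-> D -p-> E -p-> D -r-> E -p-> D -r-> E -p-> D -q-> E -p-> D -r-> E -q-> E -r-> F  → end F, rejected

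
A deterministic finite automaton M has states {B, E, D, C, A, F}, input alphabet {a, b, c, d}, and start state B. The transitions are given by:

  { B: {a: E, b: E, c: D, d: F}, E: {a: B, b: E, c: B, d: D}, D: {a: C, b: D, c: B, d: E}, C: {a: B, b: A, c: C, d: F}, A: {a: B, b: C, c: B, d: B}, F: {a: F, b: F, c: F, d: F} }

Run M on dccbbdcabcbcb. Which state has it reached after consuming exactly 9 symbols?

F

start at B
read 'd': B → F
read 'c': F → F
read 'c': F → F
read 'b': F → F
read 'b': F → F
read 'd': F → F
read 'c': F → F
read 'a': F → F
read 'b': F → F
After 9 symbols: F.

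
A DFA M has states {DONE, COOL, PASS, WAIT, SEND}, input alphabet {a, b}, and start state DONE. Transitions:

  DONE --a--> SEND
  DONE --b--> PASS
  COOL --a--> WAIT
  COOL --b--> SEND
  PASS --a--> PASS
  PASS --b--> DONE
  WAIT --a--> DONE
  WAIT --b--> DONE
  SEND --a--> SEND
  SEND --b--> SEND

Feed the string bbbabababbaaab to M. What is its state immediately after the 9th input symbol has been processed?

start at DONE
read 'b': DONE → PASS
read 'b': PASS → DONE
read 'b': DONE → PASS
read 'a': PASS → PASS
read 'b': PASS → DONE
read 'a': DONE → SEND
read 'b': SEND → SEND
read 'a': SEND → SEND
read 'b': SEND → SEND
After 9 symbols: SEND.

SEND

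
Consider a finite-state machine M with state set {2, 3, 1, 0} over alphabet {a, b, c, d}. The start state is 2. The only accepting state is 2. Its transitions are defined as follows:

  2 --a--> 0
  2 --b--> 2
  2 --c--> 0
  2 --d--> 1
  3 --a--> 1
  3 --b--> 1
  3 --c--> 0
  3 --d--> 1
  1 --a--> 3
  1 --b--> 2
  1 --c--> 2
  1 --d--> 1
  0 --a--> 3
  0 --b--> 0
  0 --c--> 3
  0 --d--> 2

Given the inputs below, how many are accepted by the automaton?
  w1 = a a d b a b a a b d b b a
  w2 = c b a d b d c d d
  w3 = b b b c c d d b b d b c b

0

w1: 2 → 0 → 3 → 1 → 2 → 0 → 0 → 3 → 1 → 2 → 1 → 2 → 2 → 0  → end 0, rejected
w2: 2 → 0 → 0 → 3 → 1 → 2 → 1 → 2 → 1 → 1  → end 1, rejected
w3: 2 → 2 → 2 → 2 → 0 → 3 → 1 → 1 → 2 → 2 → 1 → 2 → 0 → 0  → end 0, rejected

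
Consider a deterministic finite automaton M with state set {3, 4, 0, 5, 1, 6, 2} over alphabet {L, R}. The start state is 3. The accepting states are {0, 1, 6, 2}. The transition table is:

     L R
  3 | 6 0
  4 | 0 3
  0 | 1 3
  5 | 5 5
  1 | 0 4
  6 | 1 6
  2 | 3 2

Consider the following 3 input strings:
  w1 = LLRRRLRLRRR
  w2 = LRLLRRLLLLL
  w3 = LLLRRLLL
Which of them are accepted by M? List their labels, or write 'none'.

w2, w3

w1:
  start at 3
  read 'L': 3 → 6
  read 'L': 6 → 1
  read 'R': 1 → 4
  read 'R': 4 → 3
  read 'R': 3 → 0
  read 'L': 0 → 1
  read 'R': 1 → 4
  read 'L': 4 → 0
  read 'R': 0 → 3
  read 'R': 3 → 0
  read 'R': 0 → 3
  end 3, rejected
w2:
  start at 3
  read 'L': 3 → 6
  read 'R': 6 → 6
  read 'L': 6 → 1
  read 'L': 1 → 0
  read 'R': 0 → 3
  read 'R': 3 → 0
  read 'L': 0 → 1
  read 'L': 1 → 0
  read 'L': 0 → 1
  read 'L': 1 → 0
  read 'L': 0 → 1
  end 1, accepted
w3:
  start at 3
  read 'L': 3 → 6
  read 'L': 6 → 1
  read 'L': 1 → 0
  read 'R': 0 → 3
  read 'R': 3 → 0
  read 'L': 0 → 1
  read 'L': 1 → 0
  read 'L': 0 → 1
  end 1, accepted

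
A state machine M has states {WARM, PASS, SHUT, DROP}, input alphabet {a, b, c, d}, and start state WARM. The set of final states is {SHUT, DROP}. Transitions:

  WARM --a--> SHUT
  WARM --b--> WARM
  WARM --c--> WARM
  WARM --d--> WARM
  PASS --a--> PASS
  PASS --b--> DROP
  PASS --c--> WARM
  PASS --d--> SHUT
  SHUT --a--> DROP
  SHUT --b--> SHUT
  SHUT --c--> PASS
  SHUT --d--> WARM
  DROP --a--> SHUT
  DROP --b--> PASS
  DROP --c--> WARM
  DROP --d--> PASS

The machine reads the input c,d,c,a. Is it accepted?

WARM → WARM → WARM → WARM → SHUT
End state SHUT is accepting.

Yes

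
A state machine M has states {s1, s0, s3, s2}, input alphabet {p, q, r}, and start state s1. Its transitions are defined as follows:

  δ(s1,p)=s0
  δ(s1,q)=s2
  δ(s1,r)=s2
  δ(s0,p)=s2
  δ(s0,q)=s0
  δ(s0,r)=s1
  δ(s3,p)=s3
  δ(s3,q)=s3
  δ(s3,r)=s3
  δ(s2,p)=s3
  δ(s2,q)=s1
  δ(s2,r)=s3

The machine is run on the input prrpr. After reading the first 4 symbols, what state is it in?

Trace: s1 -p-> s0 -r-> s1 -r-> s2 -p-> s3
After 4 symbols: s3.

s3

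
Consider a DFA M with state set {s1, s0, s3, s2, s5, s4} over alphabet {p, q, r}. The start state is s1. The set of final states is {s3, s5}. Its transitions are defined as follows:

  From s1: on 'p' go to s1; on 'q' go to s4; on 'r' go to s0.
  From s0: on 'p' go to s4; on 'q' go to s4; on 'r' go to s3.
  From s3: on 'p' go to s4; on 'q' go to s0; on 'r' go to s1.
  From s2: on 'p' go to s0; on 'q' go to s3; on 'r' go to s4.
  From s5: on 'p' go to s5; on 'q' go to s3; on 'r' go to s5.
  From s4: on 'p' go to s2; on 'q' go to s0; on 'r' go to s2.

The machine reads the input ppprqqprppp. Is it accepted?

s1 → s1 → s1 → s1 → s0 → s4 → s0 → s4 → s2 → s0 → s4 → s2
End state s2 is not accepting.

No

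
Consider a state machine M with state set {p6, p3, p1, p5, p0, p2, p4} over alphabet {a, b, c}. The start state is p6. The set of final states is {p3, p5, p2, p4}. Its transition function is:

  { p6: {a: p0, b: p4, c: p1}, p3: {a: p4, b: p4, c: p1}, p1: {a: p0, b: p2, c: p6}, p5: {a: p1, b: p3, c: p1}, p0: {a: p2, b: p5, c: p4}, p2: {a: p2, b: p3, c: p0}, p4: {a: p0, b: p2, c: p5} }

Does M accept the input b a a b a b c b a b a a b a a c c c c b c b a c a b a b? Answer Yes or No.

start at p6
read 'b': p6 → p4
read 'a': p4 → p0
read 'a': p0 → p2
read 'b': p2 → p3
read 'a': p3 → p4
read 'b': p4 → p2
read 'c': p2 → p0
read 'b': p0 → p5
read 'a': p5 → p1
read 'b': p1 → p2
read 'a': p2 → p2
read 'a': p2 → p2
read 'b': p2 → p3
read 'a': p3 → p4
read 'a': p4 → p0
read 'c': p0 → p4
read 'c': p4 → p5
read 'c': p5 → p1
read 'c': p1 → p6
read 'b': p6 → p4
read 'c': p4 → p5
read 'b': p5 → p3
read 'a': p3 → p4
read 'c': p4 → p5
read 'a': p5 → p1
read 'b': p1 → p2
read 'a': p2 → p2
read 'b': p2 → p3
End state p3 is accepting.

Yes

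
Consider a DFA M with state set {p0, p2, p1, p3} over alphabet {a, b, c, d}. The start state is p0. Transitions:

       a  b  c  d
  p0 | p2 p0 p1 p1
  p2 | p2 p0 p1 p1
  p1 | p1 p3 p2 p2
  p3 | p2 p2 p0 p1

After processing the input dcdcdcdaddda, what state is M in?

start at p0
read 'd': p0 → p1
read 'c': p1 → p2
read 'd': p2 → p1
read 'c': p1 → p2
read 'd': p2 → p1
read 'c': p1 → p2
read 'd': p2 → p1
read 'a': p1 → p1
read 'd': p1 → p2
read 'd': p2 → p1
read 'd': p1 → p2
read 'a': p2 → p2

p2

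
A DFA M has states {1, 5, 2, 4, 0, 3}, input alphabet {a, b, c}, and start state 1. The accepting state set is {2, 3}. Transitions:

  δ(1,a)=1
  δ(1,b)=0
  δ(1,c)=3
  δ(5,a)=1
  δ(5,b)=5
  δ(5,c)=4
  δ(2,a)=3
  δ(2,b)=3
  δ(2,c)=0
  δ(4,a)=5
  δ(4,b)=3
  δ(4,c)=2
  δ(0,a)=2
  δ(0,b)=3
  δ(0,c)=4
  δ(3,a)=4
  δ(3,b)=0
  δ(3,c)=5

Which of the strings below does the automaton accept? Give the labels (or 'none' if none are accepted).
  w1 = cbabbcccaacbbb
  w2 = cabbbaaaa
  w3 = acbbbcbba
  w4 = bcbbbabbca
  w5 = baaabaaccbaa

w1: 1 → 3 → 0 → 2 → 3 → 0 → 4 → 2 → 0 → 2 → 3 → 5 → 5 → 5 → 5  → end 5, rejected
w2: 1 → 3 → 4 → 3 → 0 → 3 → 4 → 5 → 1 → 1  → end 1, rejected
w3: 1 → 1 → 3 → 0 → 3 → 0 → 4 → 3 → 0 → 2  → end 2, accepted
w4: 1 → 0 → 4 → 3 → 0 → 3 → 4 → 3 → 0 → 4 → 5  → end 5, rejected
w5: 1 → 0 → 2 → 3 → 4 → 3 → 4 → 5 → 4 → 2 → 3 → 4 → 5  → end 5, rejected

w3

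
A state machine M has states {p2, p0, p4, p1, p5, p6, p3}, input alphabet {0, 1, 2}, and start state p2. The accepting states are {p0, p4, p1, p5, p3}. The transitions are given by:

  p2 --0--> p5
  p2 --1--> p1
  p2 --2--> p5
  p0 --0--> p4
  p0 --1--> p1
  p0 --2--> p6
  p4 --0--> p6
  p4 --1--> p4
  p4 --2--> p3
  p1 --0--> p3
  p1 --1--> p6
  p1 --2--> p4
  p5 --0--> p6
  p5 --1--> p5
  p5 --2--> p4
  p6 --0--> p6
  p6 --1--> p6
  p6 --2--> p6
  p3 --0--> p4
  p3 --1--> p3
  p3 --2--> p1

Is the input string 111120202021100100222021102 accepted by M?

No

start at p2
read '1': p2 → p1
read '1': p1 → p6
read '1': p6 → p6
read '1': p6 → p6
read '2': p6 → p6
read '0': p6 → p6
read '2': p6 → p6
read '0': p6 → p6
read '2': p6 → p6
read '0': p6 → p6
read '2': p6 → p6
read '1': p6 → p6
read '1': p6 → p6
read '0': p6 → p6
read '0': p6 → p6
read '1': p6 → p6
read '0': p6 → p6
read '0': p6 → p6
read '2': p6 → p6
read '2': p6 → p6
read '2': p6 → p6
read '0': p6 → p6
read '2': p6 → p6
read '1': p6 → p6
read '1': p6 → p6
read '0': p6 → p6
read '2': p6 → p6
End state p6 is not accepting.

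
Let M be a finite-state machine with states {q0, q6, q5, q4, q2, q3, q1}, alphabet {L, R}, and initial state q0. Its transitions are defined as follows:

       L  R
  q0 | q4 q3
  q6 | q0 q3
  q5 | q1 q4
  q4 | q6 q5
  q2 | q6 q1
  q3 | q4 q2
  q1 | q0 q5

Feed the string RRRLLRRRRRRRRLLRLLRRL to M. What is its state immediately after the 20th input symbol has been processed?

q2

start at q0
read 'R': q0 → q3
read 'R': q3 → q2
read 'R': q2 → q1
read 'L': q1 → q0
read 'L': q0 → q4
read 'R': q4 → q5
read 'R': q5 → q4
read 'R': q4 → q5
read 'R': q5 → q4
read 'R': q4 → q5
read 'R': q5 → q4
read 'R': q4 → q5
read 'R': q5 → q4
read 'L': q4 → q6
read 'L': q6 → q0
read 'R': q0 → q3
read 'L': q3 → q4
read 'L': q4 → q6
read 'R': q6 → q3
read 'R': q3 → q2
After 20 symbols: q2.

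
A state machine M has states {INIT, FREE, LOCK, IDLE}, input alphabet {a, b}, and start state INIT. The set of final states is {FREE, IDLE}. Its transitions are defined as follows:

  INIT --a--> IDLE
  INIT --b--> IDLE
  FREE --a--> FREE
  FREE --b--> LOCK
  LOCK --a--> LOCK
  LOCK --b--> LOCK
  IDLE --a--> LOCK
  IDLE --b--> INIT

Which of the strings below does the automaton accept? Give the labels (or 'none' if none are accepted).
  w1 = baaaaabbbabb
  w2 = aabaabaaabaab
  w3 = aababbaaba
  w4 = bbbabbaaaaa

none

w1: INIT → IDLE → LOCK → LOCK → LOCK → LOCK → LOCK → LOCK → LOCK → LOCK → LOCK → LOCK → LOCK  → end LOCK, rejected
w2: INIT → IDLE → LOCK → LOCK → LOCK → LOCK → LOCK → LOCK → LOCK → LOCK → LOCK → LOCK → LOCK → LOCK  → end LOCK, rejected
w3: INIT → IDLE → LOCK → LOCK → LOCK → LOCK → LOCK → LOCK → LOCK → LOCK → LOCK  → end LOCK, rejected
w4: INIT → IDLE → INIT → IDLE → LOCK → LOCK → LOCK → LOCK → LOCK → LOCK → LOCK → LOCK  → end LOCK, rejected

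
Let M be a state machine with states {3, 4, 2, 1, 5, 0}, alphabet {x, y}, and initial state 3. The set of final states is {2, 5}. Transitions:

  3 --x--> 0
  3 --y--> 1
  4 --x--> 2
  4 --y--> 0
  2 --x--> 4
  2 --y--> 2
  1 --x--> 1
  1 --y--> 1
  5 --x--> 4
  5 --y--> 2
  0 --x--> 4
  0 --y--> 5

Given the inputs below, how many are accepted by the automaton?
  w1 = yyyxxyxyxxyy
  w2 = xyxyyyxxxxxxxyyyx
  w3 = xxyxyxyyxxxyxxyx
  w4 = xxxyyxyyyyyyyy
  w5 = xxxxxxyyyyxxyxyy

w1: Trace: 3 -y-> 1 -y-> 1 -y-> 1 -x-> 1 -x-> 1 -y-> 1 -x-> 1 -y-> 1 -x-> 1 -x-> 1 -y-> 1 -y-> 1  → end 1, rejected
w2: Trace: 3 -x-> 0 -y-> 5 -x-> 4 -y-> 0 -y-> 5 -y-> 2 -x-> 4 -x-> 2 -x-> 4 -x-> 2 -x-> 4 -x-> 2 -x-> 4 -y-> 0 -y-> 5 -y-> 2 -x-> 4  → end 4, rejected
w3: Trace: 3 -x-> 0 -x-> 4 -y-> 0 -x-> 4 -y-> 0 -x-> 4 -y-> 0 -y-> 5 -x-> 4 -x-> 2 -x-> 4 -y-> 0 -x-> 4 -x-> 2 -y-> 2 -x-> 4  → end 4, rejected
w4: Trace: 3 -x-> 0 -x-> 4 -x-> 2 -y-> 2 -y-> 2 -x-> 4 -y-> 0 -y-> 5 -y-> 2 -y-> 2 -y-> 2 -y-> 2 -y-> 2 -y-> 2  → end 2, accepted
w5: Trace: 3 -x-> 0 -x-> 4 -x-> 2 -x-> 4 -x-> 2 -x-> 4 -y-> 0 -y-> 5 -y-> 2 -y-> 2 -x-> 4 -x-> 2 -y-> 2 -x-> 4 -y-> 0 -y-> 5  → end 5, accepted

2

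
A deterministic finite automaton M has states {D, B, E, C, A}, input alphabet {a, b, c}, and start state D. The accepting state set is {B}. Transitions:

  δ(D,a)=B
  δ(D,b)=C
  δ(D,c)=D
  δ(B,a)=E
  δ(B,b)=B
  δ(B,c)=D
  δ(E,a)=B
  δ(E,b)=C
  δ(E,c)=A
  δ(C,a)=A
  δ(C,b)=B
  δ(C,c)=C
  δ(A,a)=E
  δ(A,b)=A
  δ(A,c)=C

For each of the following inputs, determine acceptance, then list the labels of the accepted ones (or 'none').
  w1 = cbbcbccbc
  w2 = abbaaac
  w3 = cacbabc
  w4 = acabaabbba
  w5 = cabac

w1:
  start at D
  read 'c': D → D
  read 'b': D → C
  read 'b': C → B
  read 'c': B → D
  read 'b': D → C
  read 'c': C → C
  read 'c': C → C
  read 'b': C → B
  read 'c': B → D
  end D, rejected
w2:
  start at D
  read 'a': D → B
  read 'b': B → B
  read 'b': B → B
  read 'a': B → E
  read 'a': E → B
  read 'a': B → E
  read 'c': E → A
  end A, rejected
w3:
  start at D
  read 'c': D → D
  read 'a': D → B
  read 'c': B → D
  read 'b': D → C
  read 'a': C → A
  read 'b': A → A
  read 'c': A → C
  end C, rejected
w4:
  start at D
  read 'a': D → B
  read 'c': B → D
  read 'a': D → B
  read 'b': B → B
  read 'a': B → E
  read 'a': E → B
  read 'b': B → B
  read 'b': B → B
  read 'b': B → B
  read 'a': B → E
  end E, rejected
w5:
  start at D
  read 'c': D → D
  read 'a': D → B
  read 'b': B → B
  read 'a': B → E
  read 'c': E → A
  end A, rejected

none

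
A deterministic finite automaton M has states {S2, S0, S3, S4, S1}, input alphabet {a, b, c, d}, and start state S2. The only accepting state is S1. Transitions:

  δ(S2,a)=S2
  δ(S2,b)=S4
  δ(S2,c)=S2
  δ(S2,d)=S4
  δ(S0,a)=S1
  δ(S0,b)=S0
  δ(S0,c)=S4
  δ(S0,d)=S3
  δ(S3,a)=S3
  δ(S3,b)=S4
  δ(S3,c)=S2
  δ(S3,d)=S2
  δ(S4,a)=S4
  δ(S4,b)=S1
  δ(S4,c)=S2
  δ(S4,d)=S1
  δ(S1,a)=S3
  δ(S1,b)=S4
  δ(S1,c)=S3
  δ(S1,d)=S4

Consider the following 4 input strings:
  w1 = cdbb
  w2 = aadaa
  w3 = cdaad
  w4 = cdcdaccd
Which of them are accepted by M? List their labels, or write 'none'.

w3

w1:
  start at S2
  read 'c': S2 → S2
  read 'd': S2 → S4
  read 'b': S4 → S1
  read 'b': S1 → S4
  end S4, rejected
w2:
  start at S2
  read 'a': S2 → S2
  read 'a': S2 → S2
  read 'd': S2 → S4
  read 'a': S4 → S4
  read 'a': S4 → S4
  end S4, rejected
w3:
  start at S2
  read 'c': S2 → S2
  read 'd': S2 → S4
  read 'a': S4 → S4
  read 'a': S4 → S4
  read 'd': S4 → S1
  end S1, accepted
w4:
  start at S2
  read 'c': S2 → S2
  read 'd': S2 → S4
  read 'c': S4 → S2
  read 'd': S2 → S4
  read 'a': S4 → S4
  read 'c': S4 → S2
  read 'c': S2 → S2
  read 'd': S2 → S4
  end S4, rejected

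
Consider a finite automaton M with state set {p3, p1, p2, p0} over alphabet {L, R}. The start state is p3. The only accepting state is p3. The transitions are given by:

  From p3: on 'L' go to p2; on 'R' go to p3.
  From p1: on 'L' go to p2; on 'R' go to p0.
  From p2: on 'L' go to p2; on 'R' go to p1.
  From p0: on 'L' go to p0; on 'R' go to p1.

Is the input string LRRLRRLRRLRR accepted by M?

No

start at p3
read 'L': p3 → p2
read 'R': p2 → p1
read 'R': p1 → p0
read 'L': p0 → p0
read 'R': p0 → p1
read 'R': p1 → p0
read 'L': p0 → p0
read 'R': p0 → p1
read 'R': p1 → p0
read 'L': p0 → p0
read 'R': p0 → p1
read 'R': p1 → p0
End state p0 is not accepting.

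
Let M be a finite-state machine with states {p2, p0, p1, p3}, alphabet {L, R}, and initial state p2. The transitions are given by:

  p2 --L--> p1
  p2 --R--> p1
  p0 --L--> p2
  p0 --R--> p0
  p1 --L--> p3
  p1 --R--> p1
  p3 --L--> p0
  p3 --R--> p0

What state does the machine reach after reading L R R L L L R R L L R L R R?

p1

Trace: p2 -L-> p1 -R-> p1 -R-> p1 -L-> p3 -L-> p0 -L-> p2 -R-> p1 -R-> p1 -L-> p3 -L-> p0 -R-> p0 -L-> p2 -R-> p1 -R-> p1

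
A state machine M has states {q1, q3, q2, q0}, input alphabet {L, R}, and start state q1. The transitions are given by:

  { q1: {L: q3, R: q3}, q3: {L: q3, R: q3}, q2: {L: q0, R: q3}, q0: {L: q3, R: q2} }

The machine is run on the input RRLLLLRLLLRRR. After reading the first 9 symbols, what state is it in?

q3

start at q1
read 'R': q1 → q3
read 'R': q3 → q3
read 'L': q3 → q3
read 'L': q3 → q3
read 'L': q3 → q3
read 'L': q3 → q3
read 'R': q3 → q3
read 'L': q3 → q3
read 'L': q3 → q3
After 9 symbols: q3.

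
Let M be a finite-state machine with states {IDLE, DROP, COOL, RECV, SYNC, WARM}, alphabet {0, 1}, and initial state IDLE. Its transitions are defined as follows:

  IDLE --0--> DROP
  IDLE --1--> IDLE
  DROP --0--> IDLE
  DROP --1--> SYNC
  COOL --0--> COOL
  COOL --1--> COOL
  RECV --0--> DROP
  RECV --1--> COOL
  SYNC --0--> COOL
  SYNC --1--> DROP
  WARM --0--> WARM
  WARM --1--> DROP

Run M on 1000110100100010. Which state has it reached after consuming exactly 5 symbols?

Trace: IDLE -1-> IDLE -0-> DROP -0-> IDLE -0-> DROP -1-> SYNC
After 5 symbols: SYNC.

SYNC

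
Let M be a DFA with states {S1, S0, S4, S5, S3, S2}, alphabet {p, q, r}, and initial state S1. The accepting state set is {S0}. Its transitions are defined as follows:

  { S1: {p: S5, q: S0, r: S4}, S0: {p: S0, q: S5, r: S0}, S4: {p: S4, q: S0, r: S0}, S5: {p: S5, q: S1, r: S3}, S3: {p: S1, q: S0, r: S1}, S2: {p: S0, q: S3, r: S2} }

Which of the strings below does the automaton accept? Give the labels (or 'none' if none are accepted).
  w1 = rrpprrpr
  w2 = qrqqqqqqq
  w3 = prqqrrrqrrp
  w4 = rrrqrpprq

w1, w3, w4

w1: S1 → S4 → S0 → S0 → S0 → S0 → S0 → S0 → S0  → end S0, accepted
w2: S1 → S0 → S0 → S5 → S1 → S0 → S5 → S1 → S0 → S5  → end S5, rejected
w3: S1 → S5 → S3 → S0 → S5 → S3 → S1 → S4 → S0 → S0 → S0 → S0  → end S0, accepted
w4: S1 → S4 → S0 → S0 → S5 → S3 → S1 → S5 → S3 → S0  → end S0, accepted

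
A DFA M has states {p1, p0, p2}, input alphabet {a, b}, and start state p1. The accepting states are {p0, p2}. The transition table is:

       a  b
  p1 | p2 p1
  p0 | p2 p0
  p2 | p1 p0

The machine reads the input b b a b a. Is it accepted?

Yes

Trace: p1 -b-> p1 -b-> p1 -a-> p2 -b-> p0 -a-> p2
End state p2 is accepting.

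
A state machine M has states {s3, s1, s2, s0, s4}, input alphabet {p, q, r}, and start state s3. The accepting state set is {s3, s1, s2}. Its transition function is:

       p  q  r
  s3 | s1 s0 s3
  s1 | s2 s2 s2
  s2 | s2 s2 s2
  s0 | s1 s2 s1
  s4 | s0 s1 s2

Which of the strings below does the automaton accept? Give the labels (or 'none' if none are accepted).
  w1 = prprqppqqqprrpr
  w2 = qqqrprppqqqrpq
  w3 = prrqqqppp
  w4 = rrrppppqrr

w1: s3 → s1 → s2 → s2 → s2 → s2 → s2 → s2 → s2 → s2 → s2 → s2 → s2 → s2 → s2 → s2  → end s2, accepted
w2: s3 → s0 → s2 → s2 → s2 → s2 → s2 → s2 → s2 → s2 → s2 → s2 → s2 → s2 → s2  → end s2, accepted
w3: s3 → s1 → s2 → s2 → s2 → s2 → s2 → s2 → s2 → s2  → end s2, accepted
w4: s3 → s3 → s3 → s3 → s1 → s2 → s2 → s2 → s2 → s2 → s2  → end s2, accepted

w1, w2, w3, w4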